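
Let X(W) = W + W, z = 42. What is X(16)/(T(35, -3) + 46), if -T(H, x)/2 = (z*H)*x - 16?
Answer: 16/4449 ≈ 0.0035963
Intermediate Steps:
T(H, x) = 32 - 84*H*x (T(H, x) = -2*((42*H)*x - 16) = -2*(42*H*x - 16) = -2*(-16 + 42*H*x) = 32 - 84*H*x)
X(W) = 2*W
X(16)/(T(35, -3) + 46) = (2*16)/((32 - 84*35*(-3)) + 46) = 32/((32 + 8820) + 46) = 32/(8852 + 46) = 32/8898 = 32*(1/8898) = 16/4449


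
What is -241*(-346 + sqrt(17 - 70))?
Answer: 83386 - 241*I*sqrt(53) ≈ 83386.0 - 1754.5*I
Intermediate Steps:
-241*(-346 + sqrt(17 - 70)) = -241*(-346 + sqrt(-53)) = -241*(-346 + I*sqrt(53)) = 83386 - 241*I*sqrt(53)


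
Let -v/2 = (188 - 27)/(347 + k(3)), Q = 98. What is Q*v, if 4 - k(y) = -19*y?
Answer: -7889/102 ≈ -77.343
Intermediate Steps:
k(y) = 4 + 19*y (k(y) = 4 - (-19)*y = 4 + 19*y)
v = -161/204 (v = -2*(188 - 27)/(347 + (4 + 19*3)) = -322/(347 + (4 + 57)) = -322/(347 + 61) = -322/408 = -2*161/408 = -161/204 ≈ -0.78922)
Q*v = 98*(-161/204) = -7889/102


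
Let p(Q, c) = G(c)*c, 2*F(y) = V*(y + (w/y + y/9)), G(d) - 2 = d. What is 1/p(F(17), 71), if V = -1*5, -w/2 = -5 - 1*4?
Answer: 1/5183 ≈ 0.00019294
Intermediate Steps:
w = 18 (w = -2*(-5 - 1*4) = -2*(-5 - 4) = -2*(-9) = 18)
V = -5
G(d) = 2 + d
F(y) = -45/y - 25*y/9 (F(y) = (-5*(y + (18/y + y/9)))/2 = (-5*(18/y + 10*y/9))/2 = (-90/y - 50*y/9)/2 = -45/y - 25*y/9)
p(Q, c) = c*(2 + c) (p(Q, c) = (2 + c)*c = c*(2 + c))
1/p(F(17), 71) = 1/(71*(2 + 71)) = 1/(71*73) = 1/5183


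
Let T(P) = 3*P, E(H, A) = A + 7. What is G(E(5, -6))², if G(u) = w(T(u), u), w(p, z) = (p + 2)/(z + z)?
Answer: 25/4 ≈ 6.2500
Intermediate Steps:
E(H, A) = 7 + A
w(p, z) = (2 + p)/(2*z) (w(p, z) = (2 + p)/((2*z)) = (2 + p)*(1/(2*z)) = (2 + p)/(2*z))
G(u) = (2 + 3*u)/(2*u)
G(E(5, -6))² = (3/2 + 1/(7 - 6))² = (3/2 + 1/1)² = (3/2 + 1)² = (5/2)² = 25/4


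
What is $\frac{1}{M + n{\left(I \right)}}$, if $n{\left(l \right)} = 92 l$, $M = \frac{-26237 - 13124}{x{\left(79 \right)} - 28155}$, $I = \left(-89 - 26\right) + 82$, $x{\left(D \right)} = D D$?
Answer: $- \frac{21914}{66491543} \approx -0.00032958$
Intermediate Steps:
$x{\left(D \right)} = D^{2}$
$I = -33$ ($I = -115 + 82 = -33$)
$M = \frac{39361}{21914}$ ($M = \frac{-26237 - 13124}{79^{2} - 28155} = - \frac{39361}{6241 - 28155} = - \frac{39361}{-21914} = \left(-39361\right) \left(- \frac{1}{21914}\right) = \frac{39361}{21914} \approx 1.7962$)
$\frac{1}{M + n{\left(I \right)}} = \frac{1}{\frac{39361}{21914} + 92 \left(-33\right)} = \frac{1}{\frac{39361}{21914} - 3036} = \frac{1}{- \frac{66491543}{21914}} = - \frac{21914}{66491543}$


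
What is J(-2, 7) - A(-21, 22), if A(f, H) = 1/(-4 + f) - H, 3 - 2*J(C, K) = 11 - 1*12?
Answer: 601/25 ≈ 24.040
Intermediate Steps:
J(C, K) = 2 (J(C, K) = 3/2 - (11 - 1*12)/2 = 3/2 - (11 - 12)/2 = 3/2 - ½*(-1) = 3/2 + ½ = 2)
J(-2, 7) - A(-21, 22) = 2 - (1 + 4*22 - 1*22*(-21))/(-4 - 21) = 2 - (1 + 88 + 462)/(-25) = 2 - (-1)*551/25 = 2 - 1*(-551/25) = 2 + 551/25 = 601/25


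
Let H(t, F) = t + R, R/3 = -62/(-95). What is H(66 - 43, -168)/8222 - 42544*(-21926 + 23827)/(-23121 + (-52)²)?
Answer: 63171595725667/15947514530 ≈ 3961.2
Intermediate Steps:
R = 186/95 (R = 3*(-62/(-95)) = 3*(-62*(-1/95)) = 3*(62/95) = 186/95 ≈ 1.9579)
H(t, F) = 186/95 + t (H(t, F) = t + 186/95 = 186/95 + t)
H(66 - 43, -168)/8222 - 42544*(-21926 + 23827)/(-23121 + (-52)²) = (186/95 + (66 - 43))/8222 - 42544*(-21926 + 23827)/(-23121 + (-52)²) = (186/95 + 23)*(1/8222) - 42544*1901/(-23121 + 2704) = (2371/95)*(1/8222) - 42544/((-20417*1/1901)) = 2371/781090 - 42544/(-20417/1901) = 2371/781090 - 42544*(-1901/20417) = 2371/781090 + 80876144/20417 = 63171595725667/15947514530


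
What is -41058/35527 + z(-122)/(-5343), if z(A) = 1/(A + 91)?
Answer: -6800524187/5884443591 ≈ -1.1557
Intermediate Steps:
z(A) = 1/(91 + A)
-41058/35527 + z(-122)/(-5343) = -41058/35527 + 1/((91 - 122)*(-5343)) = -41058*1/35527 - 1/5343/(-31) = -41058/35527 - 1/31*(-1/5343) = -41058/35527 + 1/165633 = -6800524187/5884443591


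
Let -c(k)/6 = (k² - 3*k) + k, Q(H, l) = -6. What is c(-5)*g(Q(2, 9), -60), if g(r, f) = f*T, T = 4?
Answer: 50400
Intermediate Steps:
g(r, f) = 4*f (g(r, f) = f*4 = 4*f)
c(k) = -6*k² + 12*k (c(k) = -6*((k² - 3*k) + k) = -6*(k² - 2*k) = -6*k² + 12*k)
c(-5)*g(Q(2, 9), -60) = (6*(-5)*(2 - 1*(-5)))*(4*(-60)) = (6*(-5)*(2 + 5))*(-240) = (6*(-5)*7)*(-240) = -210*(-240) = 50400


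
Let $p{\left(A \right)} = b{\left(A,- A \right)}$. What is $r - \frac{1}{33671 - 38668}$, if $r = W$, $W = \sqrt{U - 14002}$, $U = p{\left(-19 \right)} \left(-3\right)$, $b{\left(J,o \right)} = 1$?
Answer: $\frac{1}{4997} + i \sqrt{14005} \approx 0.00020012 + 118.34 i$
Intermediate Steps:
$p{\left(A \right)} = 1$
$U = -3$ ($U = 1 \left(-3\right) = -3$)
$W = i \sqrt{14005}$ ($W = \sqrt{-3 - 14002} = \sqrt{-14005} = i \sqrt{14005} \approx 118.34 i$)
$r = i \sqrt{14005} \approx 118.34 i$
$r - \frac{1}{33671 - 38668} = i \sqrt{14005} - \frac{1}{33671 - 38668} = i \sqrt{14005} - \frac{1}{-4997} = i \sqrt{14005} - - \frac{1}{4997} = i \sqrt{14005} + \frac{1}{4997} = \frac{1}{4997} + i \sqrt{14005}$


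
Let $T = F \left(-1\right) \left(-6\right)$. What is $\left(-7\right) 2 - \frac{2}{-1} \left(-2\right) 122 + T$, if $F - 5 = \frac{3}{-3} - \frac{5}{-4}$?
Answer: $\frac{13727}{2} \approx 6863.5$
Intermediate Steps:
$F = \frac{21}{4}$ ($F = 5 + \left(\frac{3}{-3} - \frac{5}{-4}\right) = 5 + \left(3 \left(- \frac{1}{3}\right) - - \frac{5}{4}\right) = 5 + \left(-1 + \frac{5}{4}\right) = 5 + \frac{1}{4} = \frac{21}{4} \approx 5.25$)
$T = \frac{63}{2}$ ($T = \frac{21}{4} \left(-1\right) \left(-6\right) = \left(- \frac{21}{4}\right) \left(-6\right) = \frac{63}{2} \approx 31.5$)
$\left(-7\right) 2 - \frac{2}{-1} \left(-2\right) 122 + T = \left(-7\right) 2 - \frac{2}{-1} \left(-2\right) 122 + \frac{63}{2} = - 14 \left(-2\right) \left(-1\right) \left(-2\right) 122 + \frac{63}{2} = - 14 \cdot 2 \left(-2\right) 122 + \frac{63}{2} = \left(-14\right) \left(-4\right) 122 + \frac{63}{2} = 56 \cdot 122 + \frac{63}{2} = 6832 + \frac{63}{2} = \frac{13727}{2}$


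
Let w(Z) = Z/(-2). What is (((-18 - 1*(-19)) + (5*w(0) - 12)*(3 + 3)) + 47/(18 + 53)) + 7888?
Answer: 555054/71 ≈ 7817.7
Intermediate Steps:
w(Z) = -Z/2 (w(Z) = Z*(-½) = -Z/2)
(((-18 - 1*(-19)) + (5*w(0) - 12)*(3 + 3)) + 47/(18 + 53)) + 7888 = (((-18 - 1*(-19)) + (5*(-½*0) - 12)*(3 + 3)) + 47/(18 + 53)) + 7888 = (((-18 + 19) + (5*0 - 12)*6) + 47/71) + 7888 = ((1 + (0 - 12)*6) + (1/71)*47) + 7888 = ((1 - 12*6) + 47/71) + 7888 = ((1 - 72) + 47/71) + 7888 = (-71 + 47/71) + 7888 = -4994/71 + 7888 = 555054/71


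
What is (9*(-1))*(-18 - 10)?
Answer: 252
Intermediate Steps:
(9*(-1))*(-18 - 10) = -9*(-28) = 252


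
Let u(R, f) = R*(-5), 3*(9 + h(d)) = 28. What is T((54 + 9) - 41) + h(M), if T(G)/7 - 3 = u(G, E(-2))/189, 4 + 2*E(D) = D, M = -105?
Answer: 466/27 ≈ 17.259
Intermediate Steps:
E(D) = -2 + D/2
h(d) = ⅓ (h(d) = -9 + (⅓)*28 = -9 + 28/3 = ⅓)
u(R, f) = -5*R
T(G) = 21 - 5*G/27 (T(G) = 21 + 7*(-5*G/189) = 21 - 5*G/27)
T((54 + 9) - 41) + h(M) = (21 - 5*((54 + 9) - 41)/27) + ⅓ = (21 - 5*(63 - 41)/27) + ⅓ = (21 - 5/27*22) + ⅓ = (21 - 110/27) + ⅓ = 457/27 + ⅓ = 466/27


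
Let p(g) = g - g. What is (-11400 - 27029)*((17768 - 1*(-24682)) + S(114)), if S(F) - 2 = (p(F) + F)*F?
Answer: -2130811192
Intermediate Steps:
p(g) = 0
S(F) = 2 + F² (S(F) = 2 + (0 + F)*F = 2 + F*F = 2 + F²)
(-11400 - 27029)*((17768 - 1*(-24682)) + S(114)) = (-11400 - 27029)*((17768 - 1*(-24682)) + (2 + 114²)) = -38429*((17768 + 24682) + (2 + 12996)) = -38429*(42450 + 12998) = -38429*55448 = -2130811192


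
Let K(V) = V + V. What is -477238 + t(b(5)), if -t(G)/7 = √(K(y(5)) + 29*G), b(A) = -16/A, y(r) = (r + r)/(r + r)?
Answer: -477238 - 7*I*√2270/5 ≈ -4.7724e+5 - 66.702*I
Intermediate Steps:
y(r) = 1 (y(r) = (2*r)/((2*r)) = (2*r)*(1/(2*r)) = 1)
K(V) = 2*V
t(G) = -7*√(2 + 29*G) (t(G) = -7*√(2*1 + 29*G) = -7*√(2 + 29*G))
-477238 + t(b(5)) = -477238 - 7*√(2 + 29*(-16/5)) = -477238 - 7*√(2 - 464/5) = -477238 - 7*I*√2270/5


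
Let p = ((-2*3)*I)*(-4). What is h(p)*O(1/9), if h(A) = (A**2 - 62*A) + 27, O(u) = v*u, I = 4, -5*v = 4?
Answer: -4388/15 ≈ -292.53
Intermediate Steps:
v = -4/5 (v = -1/5*4 = -4/5 ≈ -0.80000)
p = 96 (p = (-2*3*4)*(-4) = -6*4*(-4) = -24*(-4) = 96)
O(u) = -4*u/5
h(A) = 27 + A**2 - 62*A
h(p)*O(1/9) = (27 + 96**2 - 62*96)*(-4/5/9) = (27 + 9216 - 5952)*(-4/5*1/9) = 3291*(-4/45) = -4388/15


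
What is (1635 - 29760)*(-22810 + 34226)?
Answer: -321075000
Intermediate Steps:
(1635 - 29760)*(-22810 + 34226) = -28125*11416 = -321075000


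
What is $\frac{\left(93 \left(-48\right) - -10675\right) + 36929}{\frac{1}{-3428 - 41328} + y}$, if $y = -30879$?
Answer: $- \frac{386154768}{276404105} \approx -1.3971$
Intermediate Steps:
$\frac{\left(93 \left(-48\right) - -10675\right) + 36929}{\frac{1}{-3428 - 41328} + y} = \frac{\left(93 \left(-48\right) - -10675\right) + 36929}{\frac{1}{-3428 - 41328} - 30879} = \frac{\left(-4464 + 10675\right) + 36929}{\frac{1}{-44756} - 30879} = \frac{6211 + 36929}{- \frac{1}{44756} - 30879} = \frac{43140}{- \frac{1382020525}{44756}} = 43140 \left(- \frac{44756}{1382020525}\right) = - \frac{386154768}{276404105}$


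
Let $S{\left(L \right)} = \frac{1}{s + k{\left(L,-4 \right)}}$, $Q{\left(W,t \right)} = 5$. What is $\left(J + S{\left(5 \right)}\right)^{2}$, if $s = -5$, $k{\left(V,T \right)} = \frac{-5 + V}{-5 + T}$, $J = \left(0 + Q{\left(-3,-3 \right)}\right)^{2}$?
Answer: $\frac{15376}{25} \approx 615.04$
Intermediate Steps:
$J = 25$ ($J = \left(0 + 5\right)^{2} = 5^{2} = 25$)
$k{\left(V,T \right)} = \frac{-5 + V}{-5 + T}$
$S{\left(L \right)} = \frac{1}{- \frac{40}{9} - \frac{L}{9}}$ ($S{\left(L \right)} = \frac{1}{-5 + \frac{-5 + L}{-5 - 4}} = \frac{1}{-5 + \frac{-5 + L}{-9}} = \frac{1}{-5 - \frac{-5 + L}{9}} = \frac{1}{-5 - \left(- \frac{5}{9} + \frac{L}{9}\right)} = \frac{1}{- \frac{40}{9} - \frac{L}{9}}$)
$\left(J + S{\left(5 \right)}\right)^{2} = \left(25 - \frac{9}{40 + 5}\right)^{2} = \left(25 - \frac{9}{45}\right)^{2} = \left(25 - \frac{1}{5}\right)^{2} = \left(\frac{124}{5}\right)^{2} = \frac{15376}{25}$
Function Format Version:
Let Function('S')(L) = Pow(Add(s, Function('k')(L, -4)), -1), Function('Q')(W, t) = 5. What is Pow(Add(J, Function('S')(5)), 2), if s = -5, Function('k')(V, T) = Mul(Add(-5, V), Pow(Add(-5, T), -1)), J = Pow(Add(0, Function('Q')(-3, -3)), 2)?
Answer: Rational(15376, 25) ≈ 615.04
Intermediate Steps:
J = 25 (J = Pow(Add(0, 5), 2) = Pow(5, 2) = 25)
Function('k')(V, T) = Mul(Pow(Add(-5, T), -1), Add(-5, V))
Function('S')(L) = Pow(Add(Rational(-40, 9), Mul(Rational(-1, 9), L)), -1) (Function('S')(L) = Pow(Add(-5, Mul(Pow(Add(-5, -4), -1), Add(-5, L))), -1) = Pow(Add(-5, Mul(Pow(-9, -1), Add(-5, L))), -1) = Pow(Add(-5, Mul(Rational(-1, 9), Add(-5, L))), -1) = Pow(Add(-5, Add(Rational(5, 9), Mul(Rational(-1, 9), L))), -1) = Pow(Add(Rational(-40, 9), Mul(Rational(-1, 9), L)), -1))
Pow(Add(J, Function('S')(5)), 2) = Pow(Add(25, Mul(-9, Pow(Add(40, 5), -1))), 2) = Pow(Add(25, Mul(-9, Pow(45, -1))), 2) = Pow(Add(25, Mul(-9, Rational(1, 45))), 2) = Pow(Add(25, Rational(-1, 5)), 2) = Pow(Rational(124, 5), 2) = Rational(15376, 25)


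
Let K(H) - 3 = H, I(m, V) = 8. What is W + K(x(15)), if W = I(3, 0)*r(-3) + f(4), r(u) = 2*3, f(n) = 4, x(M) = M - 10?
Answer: 60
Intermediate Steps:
x(M) = -10 + M
r(u) = 6
K(H) = 3 + H
W = 52 (W = 8*6 + 4 = 48 + 4 = 52)
W + K(x(15)) = 52 + (3 + (-10 + 15)) = 52 + (3 + 5) = 52 + 8 = 60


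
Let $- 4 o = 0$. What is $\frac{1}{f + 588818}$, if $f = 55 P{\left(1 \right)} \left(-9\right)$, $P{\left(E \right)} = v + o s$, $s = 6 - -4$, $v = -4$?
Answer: $\frac{1}{590798} \approx 1.6926 \cdot 10^{-6}$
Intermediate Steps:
$s = 10$ ($s = 6 + 4 = 10$)
$o = 0$ ($o = \left(- \frac{1}{4}\right) 0 = 0$)
$P{\left(E \right)} = -4$ ($P{\left(E \right)} = -4 + 0 \cdot 10 = -4 + 0 = -4$)
$f = 1980$ ($f = 55 \left(-4\right) \left(-9\right) = \left(-220\right) \left(-9\right) = 1980$)
$\frac{1}{f + 588818} = \frac{1}{1980 + 588818} = \frac{1}{590798}$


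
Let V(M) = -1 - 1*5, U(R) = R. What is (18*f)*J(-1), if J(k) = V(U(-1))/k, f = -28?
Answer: -3024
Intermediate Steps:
V(M) = -6 (V(M) = -1 - 5 = -6)
J(k) = -6/k
(18*f)*J(-1) = (18*(-28))*(-6/(-1)) = -(-3024)*(-1) = -504*6 = -3024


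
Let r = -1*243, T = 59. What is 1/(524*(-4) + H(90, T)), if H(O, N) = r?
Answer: -1/2339 ≈ -0.00042753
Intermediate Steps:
r = -243
H(O, N) = -243
1/(524*(-4) + H(90, T)) = 1/(524*(-4) - 243) = 1/(-2096 - 243) = 1/(-2339) = -1/2339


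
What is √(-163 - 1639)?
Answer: I*√1802 ≈ 42.45*I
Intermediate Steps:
√(-163 - 1639) = √(-1802) = I*√1802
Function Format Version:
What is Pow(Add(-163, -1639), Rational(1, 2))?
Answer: Mul(I, Pow(1802, Rational(1, 2))) ≈ Mul(42.450, I)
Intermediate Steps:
Pow(Add(-163, -1639), Rational(1, 2)) = Pow(-1802, Rational(1, 2)) = Mul(I, Pow(1802, Rational(1, 2)))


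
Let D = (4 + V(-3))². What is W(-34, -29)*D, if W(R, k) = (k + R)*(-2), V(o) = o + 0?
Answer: 126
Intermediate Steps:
V(o) = o
W(R, k) = -2*R - 2*k (W(R, k) = (R + k)*(-2) = -2*R - 2*k)
D = 1 (D = (4 - 3)² = 1² = 1)
W(-34, -29)*D = (-2*(-34) - 2*(-29))*1 = (68 + 58)*1 = 126*1 = 126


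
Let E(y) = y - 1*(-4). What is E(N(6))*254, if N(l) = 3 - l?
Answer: 254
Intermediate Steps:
E(y) = 4 + y (E(y) = y + 4 = 4 + y)
E(N(6))*254 = (4 + (3 - 1*6))*254 = (4 + (3 - 6))*254 = (4 - 3)*254 = 1*254 = 254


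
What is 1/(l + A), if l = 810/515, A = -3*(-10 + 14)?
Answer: -103/1074 ≈ -0.095903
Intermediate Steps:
A = -12 (A = -3*4 = -12)
l = 162/103 (l = 810*(1/515) = 162/103 ≈ 1.5728)
1/(l + A) = 1/(162/103 - 12) = 1/(-1074/103) = -103/1074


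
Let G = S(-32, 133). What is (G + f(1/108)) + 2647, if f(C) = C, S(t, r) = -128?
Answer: 272053/108 ≈ 2519.0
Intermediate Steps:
G = -128
(G + f(1/108)) + 2647 = (-128 + 1/108) + 2647 = -13823/108 + 2647 = 272053/108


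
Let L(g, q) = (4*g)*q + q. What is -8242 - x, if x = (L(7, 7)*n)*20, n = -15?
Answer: 52658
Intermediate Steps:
L(g, q) = q + 4*g*q (L(g, q) = 4*g*q + q = q + 4*g*q)
x = -60900 (x = ((7*(1 + 4*7))*(-15))*20 = ((7*(1 + 28))*(-15))*20 = ((7*29)*(-15))*20 = (203*(-15))*20 = -3045*20 = -60900)
-8242 - x = -8242 - 1*(-60900) = -8242 + 60900 = 52658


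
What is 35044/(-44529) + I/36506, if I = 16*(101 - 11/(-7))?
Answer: -4221832348/5689514859 ≈ -0.74204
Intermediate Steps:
I = 11488/7 (I = 16*(101 - 11*(-⅐)) = 16*(101 + 11/7) = 16*(718/7) = 11488/7 ≈ 1641.1)
35044/(-44529) + I/36506 = 35044/(-44529) + (11488/7)/36506 = 35044*(-1/44529) + (11488/7)*(1/36506) = -35044/44529 + 5744/127771 = -4221832348/5689514859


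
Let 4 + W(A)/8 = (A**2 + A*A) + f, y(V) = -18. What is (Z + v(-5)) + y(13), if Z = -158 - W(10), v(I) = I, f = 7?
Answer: -1805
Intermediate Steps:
W(A) = 24 + 16*A**2 (W(A) = -32 + 8*((A**2 + A*A) + 7) = -32 + 8*((A**2 + A**2) + 7) = -32 + 8*(2*A**2 + 7) = -32 + 8*(7 + 2*A**2) = -32 + (56 + 16*A**2) = 24 + 16*A**2)
Z = -1782 (Z = -158 - (24 + 16*10**2) = -158 - (24 + 16*100) = -158 - (24 + 1600) = -158 - 1*1624 = -158 - 1624 = -1782)
(Z + v(-5)) + y(13) = (-1782 - 5) - 18 = -1787 - 18 = -1805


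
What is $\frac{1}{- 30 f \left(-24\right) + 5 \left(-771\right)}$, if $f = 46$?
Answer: $\frac{1}{29265} \approx 3.4171 \cdot 10^{-5}$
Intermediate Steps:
$\frac{1}{- 30 f \left(-24\right) + 5 \left(-771\right)} = \frac{1}{\left(-30\right) 46 \left(-24\right) + 5 \left(-771\right)} = \frac{1}{\left(-1380\right) \left(-24\right) - 3855} = \frac{1}{33120 - 3855} = \frac{1}{29265}$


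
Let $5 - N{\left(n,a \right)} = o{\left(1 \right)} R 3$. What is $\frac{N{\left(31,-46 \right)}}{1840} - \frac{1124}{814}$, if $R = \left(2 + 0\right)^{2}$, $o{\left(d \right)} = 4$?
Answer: $- \frac{1051581}{748880} \approx -1.4042$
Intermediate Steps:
$R = 4$ ($R = 2^{2} = 4$)
$N{\left(n,a \right)} = -43$ ($N{\left(n,a \right)} = 5 - 4 \cdot 4 \cdot 3 = 5 - 16 \cdot 3 = 5 - 48 = -43$)
$\frac{N{\left(31,-46 \right)}}{1840} - \frac{1124}{814} = - \frac{43}{1840} - \frac{1124}{814} = \left(-43\right) \frac{1}{1840} - \frac{562}{407} = - \frac{43}{1840} - \frac{562}{407} = - \frac{1051581}{748880}$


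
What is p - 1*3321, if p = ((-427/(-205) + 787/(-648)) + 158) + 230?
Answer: -389504359/132840 ≈ -2932.1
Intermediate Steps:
p = 51657281/132840 (p = ((-427*(-1/205) + 787*(-1/648)) + 158) + 230 = ((427/205 - 787/648) + 158) + 230 = (115361/132840 + 158) + 230 = 21104081/132840 + 230 = 51657281/132840 ≈ 388.87)
p - 1*3321 = 51657281/132840 - 1*3321 = 51657281/132840 - 3321 = -389504359/132840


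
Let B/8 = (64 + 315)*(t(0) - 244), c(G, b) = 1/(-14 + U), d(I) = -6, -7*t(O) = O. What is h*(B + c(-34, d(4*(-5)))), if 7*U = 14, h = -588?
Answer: 435007153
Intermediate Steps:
t(O) = -O/7
U = 2 (U = (1/7)*14 = 2)
c(G, b) = -1/12 (c(G, b) = 1/(-14 + 2) = 1/(-12) = -1/12)
B = -739808 (B = 8*((64 + 315)*(-1/7*0 - 244)) = 8*(379*(0 - 244)) = 8*(379*(-244)) = 8*(-92476) = -739808)
h*(B + c(-34, d(4*(-5)))) = -588*(-739808 - 1/12) = -588*(-8877697/12) = 435007153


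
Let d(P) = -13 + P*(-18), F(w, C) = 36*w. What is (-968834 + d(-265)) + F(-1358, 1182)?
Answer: -1012965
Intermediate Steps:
d(P) = -13 - 18*P
(-968834 + d(-265)) + F(-1358, 1182) = (-968834 + (-13 - 18*(-265))) + 36*(-1358) = (-968834 + (-13 + 4770)) - 48888 = (-968834 + 4757) - 48888 = -964077 - 48888 = -1012965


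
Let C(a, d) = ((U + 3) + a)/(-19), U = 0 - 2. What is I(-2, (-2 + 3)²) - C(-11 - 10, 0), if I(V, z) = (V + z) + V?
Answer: -77/19 ≈ -4.0526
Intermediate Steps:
U = -2
C(a, d) = -1/19 - a/19 (C(a, d) = ((-2 + 3) + a)/(-19) = (1 + a)*(-1/19) = -1/19 - a/19)
I(V, z) = z + 2*V
I(-2, (-2 + 3)²) - C(-11 - 10, 0) = ((-2 + 3)² + 2*(-2)) - (-1/19 - (-11 - 10)/19) = (1² - 4) - (-1/19 - 1/19*(-21)) = (1 - 4) - (-1/19 + 21/19) = -3 - 1*20/19 = -3 - 20/19 = -77/19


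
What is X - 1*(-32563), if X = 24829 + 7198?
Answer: 64590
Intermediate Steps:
X = 32027
X - 1*(-32563) = 32027 - 1*(-32563) = 32027 + 32563 = 64590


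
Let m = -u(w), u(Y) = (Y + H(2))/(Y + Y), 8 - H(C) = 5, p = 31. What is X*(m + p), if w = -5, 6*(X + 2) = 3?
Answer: -231/5 ≈ -46.200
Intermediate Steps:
H(C) = 3 (H(C) = 8 - 1*5 = 8 - 5 = 3)
X = -3/2 (X = -2 + (⅙)*3 = -2 + ½ = -3/2 ≈ -1.5000)
u(Y) = (3 + Y)/(2*Y) (u(Y) = (Y + 3)/(Y + Y) = (3 + Y)/((2*Y)) = (3 + Y)*(1/(2*Y)) = (3 + Y)/(2*Y))
m = -⅕ (m = -(3 - 5)/(2*(-5)) = -(-1)*(-2)/(2*5) = -1*⅕ = -⅕ ≈ -0.20000)
X*(m + p) = -3*(-⅕ + 31)/2 = -3/2*154/5 = -231/5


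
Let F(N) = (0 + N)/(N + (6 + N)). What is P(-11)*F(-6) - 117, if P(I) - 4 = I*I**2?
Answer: -1444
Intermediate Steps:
F(N) = N/(6 + 2*N)
P(I) = 4 + I**3 (P(I) = 4 + I*I**2 = 4 + I**3)
P(-11)*F(-6) - 117 = (4 + (-11)**3)*((1/2)*(-6)/(3 - 6)) - 117 = (4 - 1331)*((1/2)*(-6)/(-3)) - 117 = -1327*(-6)*(-1)/(2*3) - 117 = -1327*1 - 117 = -1327 - 117 = -1444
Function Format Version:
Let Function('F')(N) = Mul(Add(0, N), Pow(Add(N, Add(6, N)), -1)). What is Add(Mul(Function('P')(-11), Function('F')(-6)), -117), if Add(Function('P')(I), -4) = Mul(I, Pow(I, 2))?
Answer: -1444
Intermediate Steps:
Function('F')(N) = Mul(N, Pow(Add(6, Mul(2, N)), -1))
Function('P')(I) = Add(4, Pow(I, 3)) (Function('P')(I) = Add(4, Mul(I, Pow(I, 2))) = Add(4, Pow(I, 3)))
Add(Mul(Function('P')(-11), Function('F')(-6)), -117) = Add(Mul(Add(4, Pow(-11, 3)), Mul(Rational(1, 2), -6, Pow(Add(3, -6), -1))), -117) = Add(Mul(Add(4, -1331), Mul(Rational(1, 2), -6, Pow(-3, -1))), -117) = Add(Mul(-1327, Mul(Rational(1, 2), -6, Rational(-1, 3))), -117) = Add(Mul(-1327, 1), -117) = Add(-1327, -117) = -1444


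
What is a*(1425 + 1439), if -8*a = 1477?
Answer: -528766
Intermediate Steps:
a = -1477/8 (a = -⅛*1477 = -1477/8 ≈ -184.63)
a*(1425 + 1439) = -1477*(1425 + 1439)/8 = -1477/8*2864 = -528766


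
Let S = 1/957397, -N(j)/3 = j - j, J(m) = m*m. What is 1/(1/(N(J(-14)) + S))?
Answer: 1/957397 ≈ 1.0445e-6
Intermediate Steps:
J(m) = m²
N(j) = 0 (N(j) = -3*(j - j) = -3*0 = 0)
S = 1/957397 ≈ 1.0445e-6
1/(1/(N(J(-14)) + S)) = 1/(1/(0 + 1/957397)) = 1/(1/(1/957397)) = 1/957397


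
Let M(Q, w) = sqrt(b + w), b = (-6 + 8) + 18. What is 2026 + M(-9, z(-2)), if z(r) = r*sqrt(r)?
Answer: 2026 + sqrt(20 - 2*I*sqrt(2)) ≈ 2030.5 - 0.31544*I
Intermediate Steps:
b = 20 (b = 2 + 18 = 20)
z(r) = r**(3/2)
M(Q, w) = sqrt(20 + w)
2026 + M(-9, z(-2)) = 2026 + sqrt(20 + (-2)**(3/2)) = 2026 + sqrt(20 - 2*I*sqrt(2))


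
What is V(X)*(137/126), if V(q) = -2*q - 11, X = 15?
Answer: -5617/126 ≈ -44.579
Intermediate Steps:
V(q) = -11 - 2*q
V(X)*(137/126) = (-11 - 2*15)*(137/126) = (-11 - 30)*(137*(1/126)) = -41*137/126 = -5617/126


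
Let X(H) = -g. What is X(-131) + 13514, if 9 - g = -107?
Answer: 13398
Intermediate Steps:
g = 116 (g = 9 - 1*(-107) = 9 + 107 = 116)
X(H) = -116 (X(H) = -1*116 = -116)
X(-131) + 13514 = -116 + 13514 = 13398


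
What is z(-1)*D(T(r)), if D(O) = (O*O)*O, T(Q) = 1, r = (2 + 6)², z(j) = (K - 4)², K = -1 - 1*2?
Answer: 49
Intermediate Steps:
K = -3 (K = -1 - 2 = -3)
z(j) = 49 (z(j) = (-3 - 4)² = (-7)² = 49)
r = 64 (r = 8² = 64)
D(O) = O³ (D(O) = O²*O = O³)
z(-1)*D(T(r)) = 49*1³ = 49*1 = 49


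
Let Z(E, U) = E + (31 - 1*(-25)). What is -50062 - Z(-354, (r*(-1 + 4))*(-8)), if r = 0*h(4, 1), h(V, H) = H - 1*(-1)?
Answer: -49764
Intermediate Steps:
h(V, H) = 1 + H (h(V, H) = H + 1 = 1 + H)
r = 0 (r = 0*(1 + 1) = 0*2 = 0)
Z(E, U) = 56 + E (Z(E, U) = E + (31 + 25) = E + 56 = 56 + E)
-50062 - Z(-354, (r*(-1 + 4))*(-8)) = -50062 - (56 - 354) = -50062 - 1*(-298) = -50062 + 298 = -49764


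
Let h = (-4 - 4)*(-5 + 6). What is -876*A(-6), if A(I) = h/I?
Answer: -1168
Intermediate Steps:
h = -8 (h = -8*1 = -8)
A(I) = -8/I
-876*A(-6) = -(-7008)/(-6) = -(-7008)*(-1)/6 = -876*4/3 = -1168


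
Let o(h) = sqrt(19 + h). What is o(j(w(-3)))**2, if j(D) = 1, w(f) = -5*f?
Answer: 20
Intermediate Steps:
o(j(w(-3)))**2 = (sqrt(19 + 1))**2 = (sqrt(20))**2 = (2*sqrt(5))**2 = 20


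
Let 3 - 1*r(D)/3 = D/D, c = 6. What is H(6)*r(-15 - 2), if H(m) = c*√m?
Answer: 36*√6 ≈ 88.182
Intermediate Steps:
H(m) = 6*√m
r(D) = 6 (r(D) = 9 - 3*D/D = 9 - 3*1 = 9 - 3 = 6)
H(6)*r(-15 - 2) = (6*√6)*6 = 36*√6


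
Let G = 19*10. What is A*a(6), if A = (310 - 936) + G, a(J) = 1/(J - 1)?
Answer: -436/5 ≈ -87.200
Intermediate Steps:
a(J) = 1/(-1 + J)
G = 190
A = -436 (A = (310 - 936) + 190 = -626 + 190 = -436)
A*a(6) = -436/(-1 + 6) = -436/5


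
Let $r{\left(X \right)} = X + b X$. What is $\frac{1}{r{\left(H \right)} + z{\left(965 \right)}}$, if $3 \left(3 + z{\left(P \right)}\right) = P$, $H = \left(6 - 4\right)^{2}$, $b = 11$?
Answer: $\frac{3}{1100} \approx 0.0027273$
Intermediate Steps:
$H = 4$ ($H = 2^{2} = 4$)
$z{\left(P \right)} = -3 + \frac{P}{3}$
$r{\left(X \right)} = 12 X$ ($r{\left(X \right)} = X + 11 X = 12 X$)
$\frac{1}{r{\left(H \right)} + z{\left(965 \right)}} = \frac{1}{12 \cdot 4 + \left(-3 + \frac{1}{3} \cdot 965\right)} = \frac{1}{48 + \left(-3 + \frac{965}{3}\right)} = \frac{1}{48 + \frac{956}{3}} = \frac{1}{\frac{1100}{3}} = \frac{3}{1100}$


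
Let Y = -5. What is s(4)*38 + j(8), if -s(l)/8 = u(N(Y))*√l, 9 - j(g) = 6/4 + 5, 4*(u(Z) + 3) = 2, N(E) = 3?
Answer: 3045/2 ≈ 1522.5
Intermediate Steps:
u(Z) = -5/2 (u(Z) = -3 + (¼)*2 = -3 + ½ = -5/2)
j(g) = 5/2 (j(g) = 9 - (6/4 + 5) = 9 - (6*(¼) + 5) = 9 - (3/2 + 5) = 9 - 1*13/2 = 9 - 13/2 = 5/2)
s(l) = 20*√l (s(l) = -(-20)*√l = 20*√l)
s(4)*38 + j(8) = (20*√4)*38 + 5/2 = (20*2)*38 + 5/2 = 40*38 + 5/2 = 1520 + 5/2 = 3045/2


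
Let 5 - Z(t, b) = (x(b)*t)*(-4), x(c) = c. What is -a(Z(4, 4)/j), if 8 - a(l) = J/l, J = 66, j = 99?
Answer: 1994/23 ≈ 86.696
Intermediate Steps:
Z(t, b) = 5 + 4*b*t (Z(t, b) = 5 - b*t*(-4) = 5 - (-4)*b*t = 5 + 4*b*t)
a(l) = 8 - 66/l
-a(Z(4, 4)/j) = -(8 - 66*99/(5 + 4*4*4)) = -(8 - 66*99/(5 + 64)) = -(8 - 66/(69*(1/99))) = -(8 - 66/23/33) = -(8 - 66*33/23) = -(8 - 2178/23) = -1*(-1994/23) = 1994/23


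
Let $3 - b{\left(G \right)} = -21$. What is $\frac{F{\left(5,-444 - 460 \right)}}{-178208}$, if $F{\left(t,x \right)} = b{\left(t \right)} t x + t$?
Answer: $\frac{108475}{178208} \approx 0.6087$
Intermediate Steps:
$b{\left(G \right)} = 24$ ($b{\left(G \right)} = 3 - -21 = 3 + 21 = 24$)
$F{\left(t,x \right)} = t + 24 t x$ ($F{\left(t,x \right)} = 24 t x + t = t + 24 t x$)
$\frac{F{\left(5,-444 - 460 \right)}}{-178208} = \frac{5 \left(1 + 24 \left(-444 - 460\right)\right)}{-178208} = 5 \left(1 + 24 \left(-904\right)\right) \left(- \frac{1}{178208}\right) = 5 \left(1 - 21696\right) \left(- \frac{1}{178208}\right) = 5 \left(-21695\right) \left(- \frac{1}{178208}\right) = \left(-108475\right) \left(- \frac{1}{178208}\right) = \frac{108475}{178208}$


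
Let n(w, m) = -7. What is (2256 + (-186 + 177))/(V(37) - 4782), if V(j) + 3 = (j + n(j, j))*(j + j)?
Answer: -749/855 ≈ -0.87602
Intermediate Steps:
V(j) = -3 + 2*j*(-7 + j) (V(j) = -3 + (j - 7)*(j + j) = -3 + (-7 + j)*(2*j) = -3 + 2*j*(-7 + j))
(2256 + (-186 + 177))/(V(37) - 4782) = (2256 + (-186 + 177))/((-3 - 14*37 + 2*37**2) - 4782) = (2256 - 9)/((-3 - 518 + 2*1369) - 4782) = 2247/((-3 - 518 + 2738) - 4782) = 2247/(2217 - 4782) = 2247/(-2565) = 2247*(-1/2565) = -749/855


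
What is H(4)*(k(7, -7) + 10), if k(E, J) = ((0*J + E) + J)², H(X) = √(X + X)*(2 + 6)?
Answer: 160*√2 ≈ 226.27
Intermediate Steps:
H(X) = 8*√2*√X (H(X) = √(2*X)*8 = (√2*√X)*8 = 8*√2*√X)
k(E, J) = (E + J)² (k(E, J) = ((0 + E) + J)² = (E + J)²)
H(4)*(k(7, -7) + 10) = (8*√2*√4)*((7 - 7)² + 10) = (8*√2*2)*(0² + 10) = (16*√2)*(0 + 10) = (16*√2)*10 = 160*√2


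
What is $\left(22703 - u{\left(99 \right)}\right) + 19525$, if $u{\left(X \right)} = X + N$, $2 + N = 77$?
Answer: $42054$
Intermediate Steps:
$N = 75$ ($N = -2 + 77 = 75$)
$u{\left(X \right)} = 75 + X$ ($u{\left(X \right)} = X + 75 = 75 + X$)
$\left(22703 - u{\left(99 \right)}\right) + 19525 = \left(22703 - \left(75 + 99\right)\right) + 19525 = \left(22703 - 174\right) + 19525 = 22529 + 19525 = 42054$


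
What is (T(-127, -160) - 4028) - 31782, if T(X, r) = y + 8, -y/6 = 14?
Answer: -35886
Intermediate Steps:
y = -84 (y = -6*14 = -84)
T(X, r) = -76 (T(X, r) = -84 + 8 = -76)
(T(-127, -160) - 4028) - 31782 = (-76 - 4028) - 31782 = -4104 - 31782 = -35886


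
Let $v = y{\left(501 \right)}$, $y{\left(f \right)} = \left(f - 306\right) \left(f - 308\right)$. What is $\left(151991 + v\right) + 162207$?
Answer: $351833$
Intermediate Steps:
$y{\left(f \right)} = \left(-308 + f\right) \left(-306 + f\right)$ ($y{\left(f \right)} = \left(-306 + f\right) \left(-308 + f\right) = \left(-308 + f\right) \left(-306 + f\right)$)
$v = 37635$ ($v = 94248 + 501^{2} - 307614 = 94248 + 251001 - 307614 = 37635$)
$\left(151991 + v\right) + 162207 = \left(151991 + 37635\right) + 162207 = 189626 + 162207 = 351833$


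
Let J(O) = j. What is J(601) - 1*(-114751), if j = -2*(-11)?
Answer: 114773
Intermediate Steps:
j = 22
J(O) = 22
J(601) - 1*(-114751) = 22 - 1*(-114751) = 22 + 114751 = 114773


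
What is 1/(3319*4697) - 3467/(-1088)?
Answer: 54048253269/16961205184 ≈ 3.1866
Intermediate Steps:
1/(3319*4697) - 3467/(-1088) = (1/3319)*(1/4697) - 3467*(-1/1088) = 1/15589343 + 3467/1088 = 54048253269/16961205184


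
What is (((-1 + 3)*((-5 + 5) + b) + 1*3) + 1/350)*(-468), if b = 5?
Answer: -1064934/175 ≈ -6085.3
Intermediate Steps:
(((-1 + 3)*((-5 + 5) + b) + 1*3) + 1/350)*(-468) = (((-1 + 3)*((-5 + 5) + 5) + 1*3) + 1/350)*(-468) = ((2*(0 + 5) + 3) + 1/350)*(-468) = ((2*5 + 3) + 1/350)*(-468) = ((10 + 3) + 1/350)*(-468) = (13 + 1/350)*(-468) = (4551/350)*(-468) = -1064934/175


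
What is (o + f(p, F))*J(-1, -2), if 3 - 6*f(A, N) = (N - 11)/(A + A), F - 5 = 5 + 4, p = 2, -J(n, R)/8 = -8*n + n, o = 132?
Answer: -7413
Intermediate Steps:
J(n, R) = 56*n (J(n, R) = -8*(-8*n + n) = -(-56)*n = 56*n)
F = 14 (F = 5 + (5 + 4) = 5 + 9 = 14)
f(A, N) = ½ - (-11 + N)/(12*A) (f(A, N) = ½ - (N - 11)/(6*(A + A)) = ½ - (-11 + N)/(6*(2*A)) = ½ - (-11 + N)*1/(2*A)/6 = ½ - (-11 + N)/(12*A))
(o + f(p, F))*J(-1, -2) = (132 + (1/12)*(11 - 1*14 + 6*2)/2)*(56*(-1)) = (132 + (1/12)*(½)*(11 - 14 + 12))*(-56) = (132 + (1/12)*(½)*9)*(-56) = (132 + 3/8)*(-56) = (1059/8)*(-56) = -7413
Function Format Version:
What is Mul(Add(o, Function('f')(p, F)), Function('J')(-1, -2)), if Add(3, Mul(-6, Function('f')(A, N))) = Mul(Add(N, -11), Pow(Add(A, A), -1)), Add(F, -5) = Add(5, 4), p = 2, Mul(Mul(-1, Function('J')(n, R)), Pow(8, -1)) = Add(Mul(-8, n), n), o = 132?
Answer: -7413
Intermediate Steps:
Function('J')(n, R) = Mul(56, n) (Function('J')(n, R) = Mul(-8, Add(Mul(-8, n), n)) = Mul(-8, Mul(-7, n)) = Mul(56, n))
F = 14 (F = Add(5, Add(5, 4)) = Add(5, 9) = 14)
Function('f')(A, N) = Add(Rational(1, 2), Mul(Rational(-1, 12), Pow(A, -1), Add(-11, N))) (Function('f')(A, N) = Add(Rational(1, 2), Mul(Rational(-1, 6), Mul(Add(N, -11), Pow(Add(A, A), -1)))) = Add(Rational(1, 2), Mul(Rational(-1, 6), Mul(Add(-11, N), Pow(Mul(2, A), -1)))) = Add(Rational(1, 2), Mul(Rational(-1, 6), Mul(Add(-11, N), Mul(Rational(1, 2), Pow(A, -1))))) = Add(Rational(1, 2), Mul(Rational(-1, 6), Mul(Rational(1, 2), Pow(A, -1), Add(-11, N)))) = Add(Rational(1, 2), Mul(Rational(-1, 12), Pow(A, -1), Add(-11, N))))
Mul(Add(o, Function('f')(p, F)), Function('J')(-1, -2)) = Mul(Add(132, Mul(Rational(1, 12), Pow(2, -1), Add(11, Mul(-1, 14), Mul(6, 2)))), Mul(56, -1)) = Mul(Add(132, Mul(Rational(1, 12), Rational(1, 2), Add(11, -14, 12))), -56) = Mul(Add(132, Mul(Rational(1, 12), Rational(1, 2), 9)), -56) = Mul(Add(132, Rational(3, 8)), -56) = Mul(Rational(1059, 8), -56) = -7413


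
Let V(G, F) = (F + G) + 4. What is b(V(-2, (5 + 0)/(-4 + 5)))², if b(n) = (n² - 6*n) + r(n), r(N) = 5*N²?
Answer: 63504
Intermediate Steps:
V(G, F) = 4 + F + G
b(n) = -6*n + 6*n² (b(n) = (n² - 6*n) + 5*n² = -6*n + 6*n²)
b(V(-2, (5 + 0)/(-4 + 5)))² = (6*(4 + (5 + 0)/(-4 + 5) - 2)*(-1 + (4 + (5 + 0)/(-4 + 5) - 2)))² = (6*(4 + 5/1 - 2)*(-1 + (4 + 5/1 - 2)))² = (6*(4 + 5*1 - 2)*(-1 + (4 + 5*1 - 2)))² = (6*(4 + 5 - 2)*(-1 + (4 + 5 - 2)))² = (6*7*(-1 + 7))² = (6*7*6)² = 252² = 63504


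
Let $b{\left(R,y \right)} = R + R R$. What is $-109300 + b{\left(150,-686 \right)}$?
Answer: $-86650$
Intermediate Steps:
$b{\left(R,y \right)} = R + R^{2}$
$-109300 + b{\left(150,-686 \right)} = -109300 + 150 \left(1 + 150\right) = -109300 + 150 \cdot 151 = -109300 + 22650 = -86650$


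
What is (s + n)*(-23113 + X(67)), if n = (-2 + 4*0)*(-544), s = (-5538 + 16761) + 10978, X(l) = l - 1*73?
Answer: -538418391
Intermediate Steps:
X(l) = -73 + l (X(l) = l - 73 = -73 + l)
s = 22201 (s = 11223 + 10978 = 22201)
n = 1088 (n = (-2 + 0)*(-544) = -2*(-544) = 1088)
(s + n)*(-23113 + X(67)) = (22201 + 1088)*(-23113 + (-73 + 67)) = 23289*(-23113 - 6) = 23289*(-23119) = -538418391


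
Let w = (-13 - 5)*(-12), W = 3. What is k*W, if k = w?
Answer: 648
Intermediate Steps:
w = 216 (w = -18*(-12) = 216)
k = 216
k*W = 216*3 = 648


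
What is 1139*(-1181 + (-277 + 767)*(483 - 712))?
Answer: -129152349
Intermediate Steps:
1139*(-1181 + (-277 + 767)*(483 - 712)) = 1139*(-1181 + 490*(-229)) = 1139*(-1181 - 112210) = 1139*(-113391) = -129152349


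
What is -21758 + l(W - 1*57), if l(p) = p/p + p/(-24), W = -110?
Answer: -522001/24 ≈ -21750.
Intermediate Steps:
l(p) = 1 - p/24 (l(p) = 1 + p*(-1/24) = 1 - p/24)
-21758 + l(W - 1*57) = -21758 + (1 - (-110 - 1*57)/24) = -21758 + (1 - (-110 - 57)/24) = -21758 + (1 - 1/24*(-167)) = -21758 + (1 + 167/24) = -21758 + 191/24 = -522001/24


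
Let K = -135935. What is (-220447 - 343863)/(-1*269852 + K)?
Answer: 564310/405787 ≈ 1.3907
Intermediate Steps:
(-220447 - 343863)/(-1*269852 + K) = (-220447 - 343863)/(-1*269852 - 135935) = -564310/(-269852 - 135935) = -564310/(-405787) = -564310*(-1/405787) = 564310/405787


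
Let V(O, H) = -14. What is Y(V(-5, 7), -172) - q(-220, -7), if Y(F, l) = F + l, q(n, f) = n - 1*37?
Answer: 71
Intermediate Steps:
q(n, f) = -37 + n (q(n, f) = n - 37 = -37 + n)
Y(V(-5, 7), -172) - q(-220, -7) = (-14 - 172) - (-37 - 220) = -186 - 1*(-257) = -186 + 257 = 71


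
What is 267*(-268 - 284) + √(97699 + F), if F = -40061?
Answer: -147384 + √57638 ≈ -1.4714e+5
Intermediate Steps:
267*(-268 - 284) + √(97699 + F) = 267*(-268 - 284) + √(97699 - 40061) = 267*(-552) + √57638 = -147384 + √57638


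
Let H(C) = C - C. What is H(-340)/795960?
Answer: 0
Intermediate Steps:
H(C) = 0
H(-340)/795960 = 0/795960 = 0*(1/795960) = 0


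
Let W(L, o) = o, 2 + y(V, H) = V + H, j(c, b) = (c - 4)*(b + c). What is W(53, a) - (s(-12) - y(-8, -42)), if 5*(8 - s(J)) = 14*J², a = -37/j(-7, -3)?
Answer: 7543/22 ≈ 342.86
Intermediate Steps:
j(c, b) = (-4 + c)*(b + c)
a = -37/110 (a = -37/((-7)² - 4*(-3) - 4*(-7) - 3*(-7)) = -37/(49 + 12 + 28 + 21) = -37/110 ≈ -0.33636)
s(J) = 8 - 14*J²/5
y(V, H) = -2 + H + V (y(V, H) = -2 + (V + H) = -2 + (H + V) = -2 + H + V)
W(53, a) - (s(-12) - y(-8, -42)) = -37/110 - ((8 - 14/5*(-12)²) - (-2 - 42 - 8)) = -37/110 - ((8 - 14/5*144) - 1*(-52)) = -37/110 - ((8 - 2016/5) + 52) = -37/110 - (-1976/5 + 52) = -37/110 - 1*(-1716/5) = -37/110 + 1716/5 = 7543/22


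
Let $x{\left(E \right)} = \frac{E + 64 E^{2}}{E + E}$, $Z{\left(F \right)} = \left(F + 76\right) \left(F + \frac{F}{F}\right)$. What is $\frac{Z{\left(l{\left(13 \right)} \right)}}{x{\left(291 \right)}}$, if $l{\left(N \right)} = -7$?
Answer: $- \frac{828}{18625} \approx -0.044456$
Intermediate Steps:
$Z{\left(F \right)} = \left(1 + F\right) \left(76 + F\right)$ ($Z{\left(F \right)} = \left(76 + F\right) \left(F + 1\right) = \left(76 + F\right) \left(1 + F\right) = \left(1 + F\right) \left(76 + F\right)$)
$x{\left(E \right)} = \frac{E + 64 E^{2}}{2 E}$
$\frac{Z{\left(l{\left(13 \right)} \right)}}{x{\left(291 \right)}} = \frac{76 + \left(-7\right)^{2} + 77 \left(-7\right)}{\frac{1}{2} + 32 \cdot 291} = \frac{76 + 49 - 539}{\frac{1}{2} + 9312} = - \frac{414}{\frac{18625}{2}} = \left(-414\right) \frac{2}{18625} = - \frac{828}{18625}$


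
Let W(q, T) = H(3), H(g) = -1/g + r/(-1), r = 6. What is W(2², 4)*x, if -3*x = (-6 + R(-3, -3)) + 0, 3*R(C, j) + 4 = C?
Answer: -475/27 ≈ -17.593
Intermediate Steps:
R(C, j) = -4/3 + C/3
H(g) = -6 - 1/g (H(g) = -1/g + 6/(-1) = -1/g + 6*(-1) = -1/g - 6 = -6 - 1/g)
W(q, T) = -19/3 (W(q, T) = -6 - 1/3 = -6 - 1*⅓ = -6 - ⅓ = -19/3)
x = 25/9 (x = -((-6 + (-4/3 + (⅓)*(-3))) + 0)/3 = -((-6 + (-4/3 - 1)) + 0)/3 = -((-6 - 7/3) + 0)/3 = -(-25/3 + 0)/3 = -⅓*(-25/3) = 25/9 ≈ 2.7778)
W(2², 4)*x = -19/3*25/9 = -475/27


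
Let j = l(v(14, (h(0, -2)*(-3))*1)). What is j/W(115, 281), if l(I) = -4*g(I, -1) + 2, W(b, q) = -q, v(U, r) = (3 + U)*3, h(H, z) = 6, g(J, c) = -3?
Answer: -14/281 ≈ -0.049822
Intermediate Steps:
v(U, r) = 9 + 3*U
l(I) = 14 (l(I) = -4*(-3) + 2 = 12 + 2 = 14)
j = 14
j/W(115, 281) = 14/((-1*281)) = 14/(-281) = 14*(-1/281) = -14/281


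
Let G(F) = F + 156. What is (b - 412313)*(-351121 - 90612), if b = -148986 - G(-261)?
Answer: 247897909202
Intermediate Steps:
G(F) = 156 + F
b = -148881 (b = -148986 - (156 - 261) = -148986 - 1*(-105) = -148986 + 105 = -148881)
(b - 412313)*(-351121 - 90612) = (-148881 - 412313)*(-351121 - 90612) = -561194*(-441733) = 247897909202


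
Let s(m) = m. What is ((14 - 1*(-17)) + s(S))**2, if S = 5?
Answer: 1296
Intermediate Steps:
((14 - 1*(-17)) + s(S))**2 = ((14 - 1*(-17)) + 5)**2 = ((14 + 17) + 5)**2 = (31 + 5)**2 = 36**2 = 1296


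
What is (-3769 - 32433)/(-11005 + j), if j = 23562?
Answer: -36202/12557 ≈ -2.8830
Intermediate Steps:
(-3769 - 32433)/(-11005 + j) = (-3769 - 32433)/(-11005 + 23562) = -36202/12557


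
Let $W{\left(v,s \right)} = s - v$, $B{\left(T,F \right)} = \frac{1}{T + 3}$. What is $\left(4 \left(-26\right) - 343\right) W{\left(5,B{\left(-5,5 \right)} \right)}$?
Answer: $\frac{4917}{2} \approx 2458.5$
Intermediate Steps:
$B{\left(T,F \right)} = \frac{1}{3 + T}$
$\left(4 \left(-26\right) - 343\right) W{\left(5,B{\left(-5,5 \right)} \right)} = \left(4 \left(-26\right) - 343\right) \left(\frac{1}{3 - 5} - 5\right) = \left(-104 - 343\right) \left(\frac{1}{-2} - 5\right) = - 447 \left(- \frac{1}{2} - 5\right) = \left(-447\right) \left(- \frac{11}{2}\right) = \frac{4917}{2}$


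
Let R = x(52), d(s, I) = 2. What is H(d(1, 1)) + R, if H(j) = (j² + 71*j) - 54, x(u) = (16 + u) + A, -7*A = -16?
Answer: 1136/7 ≈ 162.29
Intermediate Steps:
A = 16/7 (A = -⅐*(-16) = 16/7 ≈ 2.2857)
x(u) = 128/7 + u (x(u) = (16 + u) + 16/7 = 128/7 + u)
R = 492/7 (R = 128/7 + 52 = 492/7 ≈ 70.286)
H(j) = -54 + j² + 71*j
H(d(1, 1)) + R = (-54 + 2² + 71*2) + 492/7 = (-54 + 4 + 142) + 492/7 = 92 + 492/7 = 1136/7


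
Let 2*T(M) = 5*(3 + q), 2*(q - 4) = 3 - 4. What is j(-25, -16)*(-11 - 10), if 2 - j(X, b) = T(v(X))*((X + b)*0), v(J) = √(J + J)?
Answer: -42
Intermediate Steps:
v(J) = √2*√J (v(J) = √(2*J) = √2*√J)
q = 7/2 (q = 4 + (3 - 4)/2 = 4 + (½)*(-1) = 4 - ½ = 7/2 ≈ 3.5000)
T(M) = 65/4 (T(M) = (5*(3 + 7/2))/2 = (5*(13/2))/2 = (½)*(65/2) = 65/4)
j(X, b) = 2 (j(X, b) = 2 - 65*(X + b)*0/4 = 2 - 65*0/4 = 2 - 1*0 = 2 + 0 = 2)
j(-25, -16)*(-11 - 10) = 2*(-11 - 10) = 2*(-21) = -42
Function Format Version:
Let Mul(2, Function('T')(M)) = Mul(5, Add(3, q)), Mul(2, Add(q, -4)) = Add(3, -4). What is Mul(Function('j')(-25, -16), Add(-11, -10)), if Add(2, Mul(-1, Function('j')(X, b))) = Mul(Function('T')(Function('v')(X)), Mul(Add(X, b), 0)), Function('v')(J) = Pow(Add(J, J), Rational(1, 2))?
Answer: -42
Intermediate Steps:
Function('v')(J) = Mul(Pow(2, Rational(1, 2)), Pow(J, Rational(1, 2))) (Function('v')(J) = Pow(Mul(2, J), Rational(1, 2)) = Mul(Pow(2, Rational(1, 2)), Pow(J, Rational(1, 2))))
q = Rational(7, 2) (q = Add(4, Mul(Rational(1, 2), Add(3, -4))) = Add(4, Mul(Rational(1, 2), -1)) = Add(4, Rational(-1, 2)) = Rational(7, 2) ≈ 3.5000)
Function('T')(M) = Rational(65, 4) (Function('T')(M) = Mul(Rational(1, 2), Mul(5, Add(3, Rational(7, 2)))) = Mul(Rational(1, 2), Mul(5, Rational(13, 2))) = Mul(Rational(1, 2), Rational(65, 2)) = Rational(65, 4))
Function('j')(X, b) = 2 (Function('j')(X, b) = Add(2, Mul(-1, Mul(Rational(65, 4), Mul(Add(X, b), 0)))) = Add(2, Mul(-1, Mul(Rational(65, 4), 0))) = Add(2, Mul(-1, 0)) = Add(2, 0) = 2)
Mul(Function('j')(-25, -16), Add(-11, -10)) = Mul(2, Add(-11, -10)) = Mul(2, -21) = -42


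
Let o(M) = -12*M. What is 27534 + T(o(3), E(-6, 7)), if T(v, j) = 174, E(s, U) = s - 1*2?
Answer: 27708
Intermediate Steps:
E(s, U) = -2 + s (E(s, U) = s - 2 = -2 + s)
27534 + T(o(3), E(-6, 7)) = 27534 + 174 = 27708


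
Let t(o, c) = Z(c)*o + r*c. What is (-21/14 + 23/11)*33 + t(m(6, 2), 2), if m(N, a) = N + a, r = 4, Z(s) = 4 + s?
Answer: 151/2 ≈ 75.500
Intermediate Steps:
t(o, c) = 4*c + o*(4 + c) (t(o, c) = (4 + c)*o + 4*c = o*(4 + c) + 4*c = 4*c + o*(4 + c))
(-21/14 + 23/11)*33 + t(m(6, 2), 2) = (-21/14 + 23/11)*33 + (4*2 + (6 + 2)*(4 + 2)) = (-21*1/14 + 23*(1/11))*33 + (8 + 8*6) = (-3/2 + 23/11)*33 + (8 + 48) = (13/22)*33 + 56 = 39/2 + 56 = 151/2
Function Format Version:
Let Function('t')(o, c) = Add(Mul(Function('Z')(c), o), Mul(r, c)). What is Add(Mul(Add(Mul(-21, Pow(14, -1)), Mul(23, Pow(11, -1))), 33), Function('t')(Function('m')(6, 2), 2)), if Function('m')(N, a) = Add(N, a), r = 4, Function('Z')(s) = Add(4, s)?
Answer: Rational(151, 2) ≈ 75.500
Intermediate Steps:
Function('t')(o, c) = Add(Mul(4, c), Mul(o, Add(4, c))) (Function('t')(o, c) = Add(Mul(Add(4, c), o), Mul(4, c)) = Add(Mul(o, Add(4, c)), Mul(4, c)) = Add(Mul(4, c), Mul(o, Add(4, c))))
Add(Mul(Add(Mul(-21, Pow(14, -1)), Mul(23, Pow(11, -1))), 33), Function('t')(Function('m')(6, 2), 2)) = Add(Mul(Add(Mul(-21, Pow(14, -1)), Mul(23, Pow(11, -1))), 33), Add(Mul(4, 2), Mul(Add(6, 2), Add(4, 2)))) = Add(Mul(Add(Mul(-21, Rational(1, 14)), Mul(23, Rational(1, 11))), 33), Add(8, Mul(8, 6))) = Add(Mul(Add(Rational(-3, 2), Rational(23, 11)), 33), Add(8, 48)) = Add(Mul(Rational(13, 22), 33), 56) = Add(Rational(39, 2), 56) = Rational(151, 2)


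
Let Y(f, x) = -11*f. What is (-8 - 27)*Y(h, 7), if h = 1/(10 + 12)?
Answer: 35/2 ≈ 17.500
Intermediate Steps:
h = 1/22 ≈ 0.045455
(-8 - 27)*Y(h, 7) = (-8 - 27)*(-11*1/22) = -35*(-½) = 35/2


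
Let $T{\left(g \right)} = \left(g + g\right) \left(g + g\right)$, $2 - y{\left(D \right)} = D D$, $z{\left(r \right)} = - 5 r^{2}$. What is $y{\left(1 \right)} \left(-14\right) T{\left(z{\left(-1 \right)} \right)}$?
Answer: $-1400$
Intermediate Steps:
$y{\left(D \right)} = 2 - D^{2}$ ($y{\left(D \right)} = 2 - D D = 2 - D^{2}$)
$T{\left(g \right)} = 4 g^{2}$ ($T{\left(g \right)} = 2 g 2 g = 4 g^{2}$)
$y{\left(1 \right)} \left(-14\right) T{\left(z{\left(-1 \right)} \right)} = \left(2 - 1^{2}\right) \left(-14\right) 4 \left(- 5 \left(-1\right)^{2}\right)^{2} = \left(2 - 1\right) \left(-14\right) 4 \left(\left(-5\right) 1\right)^{2} = \left(2 - 1\right) \left(-14\right) 4 \left(-5\right)^{2} = 1 \left(-14\right) 4 \cdot 25 = \left(-14\right) 100 = -1400$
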